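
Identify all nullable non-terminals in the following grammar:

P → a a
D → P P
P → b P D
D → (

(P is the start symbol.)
None

There are no ε-productions, so no non-terminal can derive ε.
No non-terminals are nullable.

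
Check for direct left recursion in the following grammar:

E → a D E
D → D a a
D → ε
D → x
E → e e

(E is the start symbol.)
Direct left recursion occurs when N → N α for some non-terminal N (the right-hand side begins with the left-hand side itself).

E → a D E: starts with a
D → D a a: LEFT RECURSIVE (starts with D)
D → ε: starts with ε
D → x: starts with x
E → e e: starts with e

The grammar has direct left recursion on: D.

Answer: Yes, D is left-recursive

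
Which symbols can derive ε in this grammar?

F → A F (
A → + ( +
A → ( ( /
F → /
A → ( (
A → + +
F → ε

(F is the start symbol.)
ε-productions: F → ε
So F is immediately nullable.
No further non-terminal can be added: every production for the remaining non-terminals contains a terminal or a non-nullable non-terminal.
Nullable = { 'F' }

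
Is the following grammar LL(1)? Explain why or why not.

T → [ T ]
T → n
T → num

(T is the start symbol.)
For T:
  PREDICT(T → '[' T ']') = { '[' }
  PREDICT(T → n) = { 'n' }
  PREDICT(T → num) = { 'num' }

All predict sets are disjoint. The grammar IS LL(1).

Answer: Yes, the grammar is LL(1).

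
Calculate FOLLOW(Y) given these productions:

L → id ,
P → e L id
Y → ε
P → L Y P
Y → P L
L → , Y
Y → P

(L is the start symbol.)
{ $, ',', 'e', 'id' }

To compute FOLLOW(Y), find every occurrence of Y on a right-hand side N → α Y β: add FIRST(β) \ {ε}, and if β is empty or nullable also add FOLLOW(N). Iterate to a fixed point.

In P → L Y P: Y is followed by P, add FIRST(P) \ {ε} = { ',', 'e', 'id' }
In L → , Y: Y is at the end, add FOLLOW(L)

The FOLLOW sets referred to above (computed the same way, to a fixed point):
  FOLLOW(L) = { $, ',', 'e', 'id' }

Taking the union: FOLLOW(Y) = { $, ',', 'e', 'id' }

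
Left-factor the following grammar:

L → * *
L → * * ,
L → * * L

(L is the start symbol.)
Left-factoring transforms A → αβ₁ | αβ₂ into A → αA' and A' → β₁ | β₂
(α is the longest common prefix among the alternatives). Repeat until
no nonterminal has two alternatives with a common prefix.

Round 1: L has alternatives sharing prefix '* *'. Introduce L': L → * * L'
  Add: L' → ε
  Add: L' → ,
  Add: L' → L

No remaining common prefixes — done.

Resulting grammar:
L → * * L'
L' → ε
L' → ,
L' → L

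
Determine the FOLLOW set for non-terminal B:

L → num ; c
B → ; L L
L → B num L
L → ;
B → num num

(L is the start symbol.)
{ 'num' }

To compute FOLLOW(B), find every occurrence of B on a right-hand side N → α B β: add FIRST(β) \ {ε}, and if β is empty or nullable also add FOLLOW(N). Iterate to a fixed point.

In L → B num L: B is followed by num L, add FIRST(num L) \ {ε} = { 'num' }

Taking the union: FOLLOW(B) = { 'num' }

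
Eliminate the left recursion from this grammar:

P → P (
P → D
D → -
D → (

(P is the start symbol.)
P → D P'
P' → ( P'
P' → ε
D → -
D → (

P is directly left-recursive. The standard transformation for
  A → A α₁ | ... | A α_m | β₁ | ... | β_n
is
  A  → β₁ A' | ... | β_n A'
  A' → α₁ A' | ... | α_m A' | ε

P → D becomes P → D P'
P → P ( becomes P' → ( P'
Add P' → ε

Productions for other non-terminals are unchanged:
  D → -
  D → (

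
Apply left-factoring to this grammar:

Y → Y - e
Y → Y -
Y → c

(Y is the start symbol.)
Left-factoring transforms A → αβ₁ | αβ₂ into A → αA' and A' → β₁ | β₂
(α is the longest common prefix among the alternatives). Repeat until
no nonterminal has two alternatives with a common prefix.

Round 1: Y has alternatives sharing prefix 'Y -'. Introduce Y': Y → Y - Y'
  Add: Y' → e
  Add: Y' → ε

No remaining common prefixes — done.

Resulting grammar:
Y → Y - Y'
Y' → e
Y' → ε
Y → c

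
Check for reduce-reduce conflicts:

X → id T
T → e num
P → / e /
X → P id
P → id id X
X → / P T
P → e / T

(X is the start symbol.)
No reduce-reduce conflicts

A reduce-reduce conflict occurs when an LR(0) state has two complete items [A → α .] and [B → β .] — both call for a reduction, and with no lookahead the parser cannot choose between them.

Augment with X' → X and build the canonical LR(0) collection (I0 = CLOSURE({[X' → . X]}), then GOTO on every symbol after a dot until no new states appear). It has 22 states:
  I0: { [P → . / e /], [P → . e / T], [P → . id id X], [X → . / P T], [X → . P id], [X → . id T], [X' → . X] }  — shift
  I1: { [P → . / e /], [P → . e / T], [P → . id id X], [P → / . e /], [X → / . P T] }  — shift
  I2: { [X → P . id] }  — shift
  I3: { [X' → X .] }  — accept
  I4: { [P → e . / T] }  — shift
  I5: { [P → id . id X], [T → . e num], [X → id . T] }  — shift
  I6: { [X → id T .] }  — reduce
  I7: { [T → e . num] }  — shift
  I8: { [P → . / e /], [P → . e / T], [P → . id id X], [P → id id . X], [X → . / P T], [X → . P id], [X → . id T] }  — shift
  I9: { [P → id id X .] }  — reduce
  I10: { [T → e num .] }  — reduce
  I11: { [P → e / . T], [T → . e num] }  — shift
  I12: { [P → e / T .] }  — reduce
  I13: { [X → P id .] }  — reduce
  I14: { [P → / . e /] }  — shift
  I15: { [T → . e num], [X → / P . T] }  — shift
  I16: { [P → / e . /], [P → e . / T] }  — shift
  I17: { [P → id . id X] }  — shift
  I18: { [P → / e / .], [P → e / . T], [T → . e num] }  — shift, reduce
  I19: { [X → / P T .] }  — reduce
  I20: { [P → / e . /] }  — shift
  I21: { [P → / e / .] }  — reduce

No state contains more than one complete item.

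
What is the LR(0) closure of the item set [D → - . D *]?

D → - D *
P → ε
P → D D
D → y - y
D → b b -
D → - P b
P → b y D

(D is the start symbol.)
Start with: [D → - . D *]
  [D → - . D *] has the dot before D: add [D → . - D *], [D → . y - y], [D → . b b -], [D → . - P b]
No further items can be added.

CLOSURE = { [D → - . D *], [D → . - D *], [D → . - P b], [D → . b b -], [D → . y - y] }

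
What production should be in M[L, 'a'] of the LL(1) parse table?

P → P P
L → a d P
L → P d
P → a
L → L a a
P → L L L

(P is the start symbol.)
To find M[L, 'a'], we find productions for L where 'a' is in the predict set (PREDICT(N → α) = (FIRST(α) \ {ε}) ∪ (FOLLOW(N) if α ⇒* ε)).

Relevant sets:
  FIRST(P) = { 'a' }
  FIRST(L) = { 'a' }

L → a d P: PREDICT = { 'a' }
  'a' is in predict set, so this production goes in M[L, 'a']
L → P d: PREDICT = { 'a' }
  'a' is in predict set, so this production goes in M[L, 'a']
L → L a a: PREDICT = { 'a' }
  'a' is in predict set, so this production goes in M[L, 'a']

M[L, 'a'] = L → a d P, L → P d, L → L a a  (a multiply-defined cell — the grammar is not LL(1))

Answer: L → a d P, L → P d, L → L a a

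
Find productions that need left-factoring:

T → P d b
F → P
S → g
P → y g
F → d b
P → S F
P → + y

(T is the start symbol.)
Left-factoring is needed when two productions for the same non-terminal
share a common prefix on the right-hand side.

Productions for F:
  F → P
  F → d b
Productions for P:
  P → y g
  P → S F
  P → + y

No common prefixes found.

Answer: No, left-factoring is not needed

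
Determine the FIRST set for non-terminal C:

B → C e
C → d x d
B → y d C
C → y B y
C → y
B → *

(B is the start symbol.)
{ 'd', 'y' }

To compute FIRST(C), examine every production with C on the left-hand side, reading each right-hand side left to right until a non-nullable symbol is reached.

From C → d x d:
  - d is a terminal: add 'd' and stop
From C → y B y:
  - y is a terminal: add 'y' and stop
From C → y:
  - y is a terminal: add 'y' and stop

Collecting: FIRST(C) = { 'd', 'y' }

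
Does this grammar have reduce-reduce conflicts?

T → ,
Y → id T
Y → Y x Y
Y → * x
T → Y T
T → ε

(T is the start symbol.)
A reduce-reduce conflict occurs when an LR(0) state has two complete items [A → α .] and [B → β .] — both call for a reduction, and with no lookahead the parser cannot choose between them.

Augment with T' → T and build the canonical LR(0) collection (I0 = CLOSURE({[T' → . T]}), then GOTO on every symbol after a dot until no new states appear). It has 11 states:
  I0: { [T → . ,], [T → . Y T], [T → .], [T' → . T], [Y → . * x], [Y → . Y x Y], [Y → . id T] }  — shift, reduce
  I1: { [Y → * . x] }  — shift
  I2: { [T → , .] }  — reduce
  I3: { [T' → T .] }  — accept
  I4: { [T → . ,], [T → . Y T], [T → .], [T → Y . T], [Y → . * x], [Y → . Y x Y], [Y → . id T], [Y → Y . x Y] }  — shift, reduce
  I5: { [T → . ,], [T → . Y T], [T → .], [Y → . * x], [Y → . Y x Y], [Y → . id T], [Y → id . T] }  — shift, reduce
  I6: { [Y → id T .] }  — reduce
  I7: { [T → Y T .] }  — reduce
  I8: { [Y → . * x], [Y → . Y x Y], [Y → . id T], [Y → Y x . Y] }  — shift
  I9: { [Y → Y . x Y], [Y → Y x Y .] }  — shift, reduce
  I10: { [Y → * x .] }  — reduce

No state contains more than one complete item.

Answer: No reduce-reduce conflicts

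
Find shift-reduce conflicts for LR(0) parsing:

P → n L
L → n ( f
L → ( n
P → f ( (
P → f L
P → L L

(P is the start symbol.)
No shift-reduce conflicts

A shift-reduce conflict occurs when an LR(0) state has both:
  - a complete (reduce) item [A → α .] (dot at the end), and
  - a shift item [B → β . c γ] (dot before a terminal).

Augment with P' → P and build the canonical LR(0) collection (I0 = CLOSURE({[P' → . P]}), then GOTO on every symbol after a dot until no new states appear). It has 16 states:
  I0: { [L → . ( n], [L → . n ( f], [P → . L L], [P → . f ( (], [P → . f L], [P → . n L], [P' → . P] }  — shift
  I1: { [L → ( . n] }  — shift
  I2: { [L → . ( n], [L → . n ( f], [P → L . L] }  — shift
  I3: { [P' → P .] }  — accept
  I4: { [L → . ( n], [L → . n ( f], [P → f . ( (], [P → f . L] }  — shift
  I5: { [L → . ( n], [L → . n ( f], [L → n . ( f], [P → n . L] }  — shift
  I6: { [L → ( . n], [L → n ( . f] }  — shift
  I7: { [P → n L .] }  — reduce
  I8: { [L → n . ( f] }  — shift
  I9: { [L → n ( . f] }  — shift
  I10: { [L → n ( f .] }  — reduce
  I11: { [L → ( n .] }  — reduce
  I12: { [L → ( . n], [P → f ( . (] }  — shift
  I13: { [P → f L .] }  — reduce
  I14: { [P → f ( ( .] }  — reduce
  I15: { [P → L L .] }  — reduce

No state contains both a complete item and a shift item.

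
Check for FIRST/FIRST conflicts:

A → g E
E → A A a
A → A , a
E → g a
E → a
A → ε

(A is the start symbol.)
A FIRST/FIRST conflict occurs when two productions N → α and N → β for the same non-terminal have FIRST(α) ∩ FIRST(β) ≠ ∅ (with ε ∈ FIRST of a nullable right-hand side, so two nullable alternatives also conflict).

FIRST sets of the non-terminals at (or reachable through a nullable prefix from) the front of some alternative:
  FIRST(A) = { ',', 'g', ε }

Productions for A:
  A → g E: FIRST = { 'g' }
  A → A , a: FIRST = { ',', 'g' }
  A → ε: FIRST = { ε }
Productions for E:
  E → A A a: FIRST = { ',', 'a', 'g' }
  E → g a: FIRST = { 'g' }
  E → a: FIRST = { 'a' }

Conflict for A: A → g E and A → A , a
  Overlap: { 'g' }
Conflict for E: E → A A a and E → g a
  Overlap: { 'g' }
Conflict for E: E → A A a and E → a
  Overlap: { 'a' }

Answer: Yes. A → g E / A → A ',' a on { 'g' }; E → A A a / E → g a on { 'g' }; E → A A a / E → a on { 'a' }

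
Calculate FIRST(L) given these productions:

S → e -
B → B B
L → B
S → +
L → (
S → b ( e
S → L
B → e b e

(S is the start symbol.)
{ '(', 'e' }

FIRST sets of the other non-terminals involved (by the same procedure, iterated to a fixed point):
  FIRST(B) = { 'e' }

From L → B:
  - B is a non-terminal: add FIRST(B) \ {ε} = { 'e' }
    B is not nullable, so stop
From L → (:
  - '(' is a terminal: add '(' and stop

Collecting: FIRST(L) = { '(', 'e' }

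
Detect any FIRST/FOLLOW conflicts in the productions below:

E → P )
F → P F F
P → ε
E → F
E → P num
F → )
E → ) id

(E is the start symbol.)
Nullable non-terminals: P.
P has a nullable alternative but only one production, so nothing to check.

E, F have no nullable alternative, so no FIRST/FOLLOW check is needed there.

No FIRST/FOLLOW conflicts found.

Answer: No FIRST/FOLLOW conflicts.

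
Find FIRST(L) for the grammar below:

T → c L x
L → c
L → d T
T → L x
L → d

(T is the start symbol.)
{ 'c', 'd' }

From L → c:
  - c is a terminal: add 'c' and stop
From L → d T:
  - d is a terminal: add 'd' and stop
From L → d:
  - d is a terminal: add 'd' and stop

Collecting: FIRST(L) = { 'c', 'd' }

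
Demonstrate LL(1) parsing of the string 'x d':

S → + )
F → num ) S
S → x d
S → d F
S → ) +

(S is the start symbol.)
LL(1) parsing maintains a stack (initially the start symbol over $) and the input. At each step: if the stack top is a terminal, match it against the current input token; if it is a non-terminal N, replace it with the RHS of M[N, lookahead] (the unique production whose predict set contains the lookahead).

Stack is shown with the top on the left.

Stack  Input  Action
--------------------
S $    x d $  output S → x d
x d $  x d $  match 'x'
d $    d $    match 'd'
$      $      accept

The string is accepted.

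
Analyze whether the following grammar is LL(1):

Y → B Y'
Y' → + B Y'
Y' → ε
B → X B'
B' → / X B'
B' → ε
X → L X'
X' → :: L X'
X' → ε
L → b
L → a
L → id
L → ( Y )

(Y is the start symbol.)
Yes, the grammar is LL(1).

Relevant sets:
  FOLLOW(Y') = { $, ')' }
  FOLLOW(B') = { $, ')', '+' }
  FOLLOW(X') = { $, ')', '+', '/' }

For Y':
  PREDICT(Y' → '+' B Y') = { '+' }
  PREDICT(Y' → ε) = { $, ')' }
For B':
  PREDICT(B' → '/' X B') = { '/' }
  PREDICT(B' → ε) = { $, ')', '+' }
For X':
  PREDICT(X' → :: L X') = { '::' }
  PREDICT(X' → ε) = { $, ')', '+', '/' }
For L:
  PREDICT(L → b) = { 'b' }
  PREDICT(L → a) = { 'a' }
  PREDICT(L → id) = { 'id' }
  PREDICT(L → '(' Y ')') = { '(' }
Y, B, X have a single production, so nothing to check there.

All predict sets are disjoint. The grammar IS LL(1).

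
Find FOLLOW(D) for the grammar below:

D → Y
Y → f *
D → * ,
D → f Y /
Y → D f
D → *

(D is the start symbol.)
D is the start symbol, so $ ∈ FOLLOW(D).
In Y → D f: D is followed by f, add FIRST(f) \ {ε} = { 'f' }

Taking the union: FOLLOW(D) = { $, 'f' }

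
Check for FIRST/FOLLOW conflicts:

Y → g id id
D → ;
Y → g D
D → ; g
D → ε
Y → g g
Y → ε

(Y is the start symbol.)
Nullable non-terminals: D, Y.

D: nullable alternative(s) D → ε; FOLLOW(D) = { $ }
  D → ;: FIRST \ {ε} = { ';' } — disjoint from FOLLOW(D)
  D → ; g: FIRST \ {ε} = { ';' } — disjoint from FOLLOW(D)
  D → ε: FIRST \ {ε} = { } — this is the only nullable alternative, skip

Y: nullable alternative(s) Y → ε; FOLLOW(Y) = { $ }
  Y → g id id: FIRST \ {ε} = { 'g' } — disjoint from FOLLOW(Y)
  Y → g D: FIRST \ {ε} = { 'g' } — disjoint from FOLLOW(Y)
  Y → g g: FIRST \ {ε} = { 'g' } — disjoint from FOLLOW(Y)
  Y → ε: FIRST \ {ε} = { } — this is the only nullable alternative, skip

No FIRST/FOLLOW conflicts found.

Answer: No FIRST/FOLLOW conflicts.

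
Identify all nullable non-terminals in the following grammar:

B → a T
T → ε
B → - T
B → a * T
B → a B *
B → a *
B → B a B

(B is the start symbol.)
{ 'T' }

A non-terminal is nullable if it can derive ε (the empty string): either it has an ε-production, or it has a production whose right-hand side consists entirely of nullable non-terminals.

ε-productions: T → ε
So T is immediately nullable.
No further non-terminal can be added: every production for the remaining non-terminals contains a terminal or a non-nullable non-terminal.
Nullable = { 'T' }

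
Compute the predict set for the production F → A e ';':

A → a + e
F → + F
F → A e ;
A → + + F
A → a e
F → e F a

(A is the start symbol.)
PREDICT(F → A e ';') = (FIRST(RHS) \ {ε}) ∪ (FOLLOW(F) if ε ∈ FIRST(RHS), i.e. RHS ⇒* ε)
FIRST(A) = { '+', 'a' }
FIRST(A e ';') = { '+', 'a' }
ε ∉ FIRST(A e ';'), so FOLLOW(F) is not added.
PREDICT(F → A e ';') = { '+', 'a' }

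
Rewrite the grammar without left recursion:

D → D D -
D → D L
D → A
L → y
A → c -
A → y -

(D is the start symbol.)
D → A D'
D' → D - D'
D' → L D'
D' → ε
L → y
A → c -
A → y -

D is directly left-recursive. The standard transformation for
  A → A α₁ | ... | A α_m | β₁ | ... | β_n
is
  A  → β₁ A' | ... | β_n A'
  A' → α₁ A' | ... | α_m A' | ε

D → A becomes D → A D'
D → D D - becomes D' → D - D'
D → D L becomes D' → L D'
Add D' → ε

Productions for other non-terminals are unchanged:
  L → y
  A → c -
  A → y -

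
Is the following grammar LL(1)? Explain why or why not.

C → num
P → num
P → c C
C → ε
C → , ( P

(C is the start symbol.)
A grammar is LL(1) if for each non-terminal N with multiple productions, the predict sets of those productions are pairwise disjoint, where PREDICT(N → α) = (FIRST(α) \ {ε}) ∪ (FOLLOW(N) if α ⇒* ε).

Relevant sets:
  FOLLOW(C) = { $ }

For C:
  PREDICT(C → num) = { 'num' }
  PREDICT(C → ε) = { $ }
  PREDICT(C → ',' '(' P) = { ',' }
For P:
  PREDICT(P → num) = { 'num' }
  PREDICT(P → c C) = { 'c' }

All predict sets are disjoint. The grammar IS LL(1).

Answer: Yes, the grammar is LL(1).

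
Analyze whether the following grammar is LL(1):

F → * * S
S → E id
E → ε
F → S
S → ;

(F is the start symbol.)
Relevant sets:
  FIRST(S) = { ';', 'id' }
  FIRST(E) = { ε }

For F:
  PREDICT(F → '*' '*' S) = { '*' }
  PREDICT(F → S) = { ';', 'id' }
For S:
  PREDICT(S → E id) = { 'id' }
  PREDICT(S → ';') = { ';' }
E has a single production, so nothing to check there.

All predict sets are disjoint. The grammar IS LL(1).

Answer: Yes, the grammar is LL(1).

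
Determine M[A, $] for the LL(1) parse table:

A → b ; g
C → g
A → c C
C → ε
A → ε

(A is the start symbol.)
A → ε

To find M[A, $], we find productions for A where $ is in the predict set (PREDICT(N → α) = (FIRST(α) \ {ε}) ∪ (FOLLOW(N) if α ⇒* ε)).

Relevant sets:
  FOLLOW(A) = { $ }

A → b ; g: PREDICT = { 'b' }
A → c C: PREDICT = { 'c' }
A → ε: PREDICT = { $ }
  $ is in predict set, so this production goes in M[A, $]

M[A, $] = A → ε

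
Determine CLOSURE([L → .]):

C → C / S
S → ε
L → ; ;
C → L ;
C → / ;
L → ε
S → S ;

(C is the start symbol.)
{ [L → .] }

Start with: [L → .]
The dot is at the end, so nothing is added.

CLOSURE = { [L → .] }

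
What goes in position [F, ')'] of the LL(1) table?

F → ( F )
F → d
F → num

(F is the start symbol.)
To find M[F, ')'], we find productions for F where ')' is in the predict set (PREDICT(N → α) = (FIRST(α) \ {ε}) ∪ (FOLLOW(N) if α ⇒* ε)).

F → ( F ): PREDICT = { '(' }
F → d: PREDICT = { 'd' }
F → num: PREDICT = { 'num' }

M[F, ')'] is empty (no production applies)

Answer: Empty (error entry)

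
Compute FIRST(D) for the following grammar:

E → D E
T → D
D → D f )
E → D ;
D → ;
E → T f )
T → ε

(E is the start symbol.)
To compute FIRST(D), examine every production with D on the left-hand side, reading each right-hand side left to right until a non-nullable symbol is reached.

From D → D f ):
  - D is the symbol being defined: contributes nothing new
    D is not nullable, so stop
From D → ;:
  - ';' is a terminal: add ';' and stop

Collecting: FIRST(D) = { ';' }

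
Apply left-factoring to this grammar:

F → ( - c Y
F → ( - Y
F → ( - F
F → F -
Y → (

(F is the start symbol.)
Left-factoring transforms A → αβ₁ | αβ₂ into A → αA' and A' → β₁ | β₂
(α is the longest common prefix among the alternatives). Repeat until
no nonterminal has two alternatives with a common prefix.

Round 1: F has alternatives sharing prefix '( -'. Introduce F': F → ( - F'
  Add: F' → c Y
  Add: F' → Y
  Add: F' → F

No remaining common prefixes — done.

Resulting grammar:
F → ( - F'
F' → c Y
F' → Y
F' → F
F → F -
Y → (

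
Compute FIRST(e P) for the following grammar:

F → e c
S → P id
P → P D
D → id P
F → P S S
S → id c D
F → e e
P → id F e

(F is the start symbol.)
To compute FIRST(e P), process the symbols left to right:
Symbol e is a terminal. Add 'e' and stop.
FIRST(e P) = { 'e' }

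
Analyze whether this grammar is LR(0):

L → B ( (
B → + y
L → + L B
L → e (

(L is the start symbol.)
A grammar is LR(0) if no state in the canonical LR(0) collection has:
  - both a shift item (dot before a terminal) and a complete item (shift-reduce conflict), or
  - two or more complete items (reduce-reduce conflict; the accept item [L' → L .] counts as a complete item here).

Augment with L' → L and build the canonical LR(0) collection (I0 = CLOSURE({[L' → . L]}), then GOTO on every symbol after a dot until no new states appear). It has 12 states:
  I0: { [B → . + y], [L → . + L B], [L → . B ( (], [L → . e (], [L' → . L] }  — shift
  I1: { [B → + . y], [B → . + y], [L → + . L B], [L → . + L B], [L → . B ( (], [L → . e (] }  — shift
  I2: { [L → B . ( (] }  — shift
  I3: { [L' → L .] }  — accept
  I4: { [L → e . (] }  — shift
  I5: { [L → e ( .] }  — reduce
  I6: { [L → B ( . (] }  — shift
  I7: { [L → B ( ( .] }  — reduce
  I8: { [B → . + y], [L → + L . B] }  — shift
  I9: { [B → + y .] }  — reduce
  I10: { [B → + . y] }  — shift
  I11: { [L → + L B .] }  — reduce

Every state is either a pure shift/goto state or contains exactly one complete item and nothing to shift — no conflicts. The grammar is LR(0).

Answer: Yes, the grammar is LR(0)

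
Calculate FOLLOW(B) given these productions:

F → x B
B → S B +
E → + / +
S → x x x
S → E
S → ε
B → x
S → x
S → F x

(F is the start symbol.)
{ $, '+', 'x' }

In F → x B: B is at the end, add FOLLOW(F)
In B → S B +: B is followed by '+', add FIRST('+') \ {ε} = { '+' }

The FOLLOW sets referred to above (computed the same way, to a fixed point):
  FOLLOW(F) = { $, 'x' }

Taking the union: FOLLOW(B) = { $, '+', 'x' }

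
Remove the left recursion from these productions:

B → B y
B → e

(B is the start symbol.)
B → e B'
B' → y B'
B' → ε

B is directly left-recursive. The standard transformation for
  A → A α₁ | ... | A α_m | β₁ | ... | β_n
is
  A  → β₁ A' | ... | β_n A'
  A' → α₁ A' | ... | α_m A' | ε

B → e becomes B → e B'
B → B y becomes B' → y B'
Add B' → ε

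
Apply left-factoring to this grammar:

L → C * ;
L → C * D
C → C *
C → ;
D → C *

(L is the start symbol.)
L → C * L'
L' → ;
L' → D
C → C *
C → ;
D → C *

Left-factoring transforms A → αβ₁ | αβ₂ into A → αA' and A' → β₁ | β₂
(α is the longest common prefix among the alternatives). Repeat until
no nonterminal has two alternatives with a common prefix.

Round 1: L has alternatives sharing prefix 'C *'. Introduce L': L → C * L'
  Add: L' → ;
  Add: L' → D

No remaining common prefixes — done.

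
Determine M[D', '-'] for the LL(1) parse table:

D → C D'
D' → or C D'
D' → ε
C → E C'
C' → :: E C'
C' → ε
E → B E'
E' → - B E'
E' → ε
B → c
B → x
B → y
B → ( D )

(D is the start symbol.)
To find M[D', '-'], we find productions for D' where '-' is in the predict set (PREDICT(N → α) = (FIRST(α) \ {ε}) ∪ (FOLLOW(N) if α ⇒* ε)).

Relevant sets:
  FOLLOW(D') = { $, ')' }

D' → or C D': PREDICT = { 'or' }
D' → ε: PREDICT = { $, ')' }

M[D', '-'] is empty (no production applies)

Answer: Empty (error entry)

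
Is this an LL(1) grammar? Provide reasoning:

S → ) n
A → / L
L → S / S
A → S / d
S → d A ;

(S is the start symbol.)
Yes, the grammar is LL(1).

A grammar is LL(1) if for each non-terminal N with multiple productions, the predict sets of those productions are pairwise disjoint, where PREDICT(N → α) = (FIRST(α) \ {ε}) ∪ (FOLLOW(N) if α ⇒* ε).

Relevant sets:
  FIRST(S) = { ')', 'd' }

For S:
  PREDICT(S → ')' n) = { ')' }
  PREDICT(S → d A ';') = { 'd' }
For A:
  PREDICT(A → '/' L) = { '/' }
  PREDICT(A → S '/' d) = { ')', 'd' }
L has a single production, so nothing to check there.

All predict sets are disjoint. The grammar IS LL(1).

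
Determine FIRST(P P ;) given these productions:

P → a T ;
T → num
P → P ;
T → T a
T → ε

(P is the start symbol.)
{ 'a' }

FIRST sets of the non-terminals involved (from the grammar, by fixed-point iteration):
  FIRST(P) = { 'a' }

To compute FIRST(P P ;), process the symbols left to right:
Symbol P is a non-terminal. Add FIRST(P) \ {ε} = { 'a' }
P is not nullable (ε ∉ FIRST(P)), so stop here.
FIRST(P P ;) = { 'a' }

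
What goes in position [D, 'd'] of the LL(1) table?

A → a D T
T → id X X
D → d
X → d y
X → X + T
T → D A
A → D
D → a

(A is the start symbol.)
To find M[D, 'd'], we find productions for D where 'd' is in the predict set (PREDICT(N → α) = (FIRST(α) \ {ε}) ∪ (FOLLOW(N) if α ⇒* ε)).

D → d: PREDICT = { 'd' }
  'd' is in predict set, so this production goes in M[D, 'd']
D → a: PREDICT = { 'a' }

M[D, 'd'] = D → d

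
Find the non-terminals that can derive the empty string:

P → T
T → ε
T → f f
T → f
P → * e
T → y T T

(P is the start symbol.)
{ 'P', 'T' }

A non-terminal is nullable if it can derive ε (the empty string): either it has an ε-production, or it has a production whose right-hand side consists entirely of nullable non-terminals.

ε-productions: T → ε
So T is immediately nullable.
P → T: every symbol on the right is nullable, so P is nullable too.
Every non-terminal is now nullable.
Nullable = { 'P', 'T' }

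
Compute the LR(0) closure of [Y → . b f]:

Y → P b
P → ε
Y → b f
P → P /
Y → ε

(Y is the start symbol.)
{ [Y → . b f] }

Start with: [Y → . b f]
The dot precedes the terminal b, so nothing is added.

CLOSURE = { [Y → . b f] }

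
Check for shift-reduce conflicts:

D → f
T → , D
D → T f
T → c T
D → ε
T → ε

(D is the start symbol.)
A shift-reduce conflict occurs when an LR(0) state has both:
  - a complete (reduce) item [A → α .] (dot at the end), and
  - a shift item [B → β . c γ] (dot before a terminal).

Augment with D' → D and build the canonical LR(0) collection (I0 = CLOSURE({[D' → . D]}), then GOTO on every symbol after a dot until no new states appear). It has 9 states:
  I0: { [D → . T f], [D → . f], [D → .], [D' → . D], [T → . , D], [T → . c T], [T → .] }  — shift, 2 reduces
  I1: { [D → . T f], [D → . f], [D → .], [T → , . D], [T → . , D], [T → . c T], [T → .] }  — shift, 2 reduces
  I2: { [D' → D .] }  — accept
  I3: { [D → T . f] }  — shift
  I4: { [T → . , D], [T → . c T], [T → .], [T → c . T] }  — shift, reduce
  I5: { [D → f .] }  — reduce
  I6: { [T → c T .] }  — reduce
  I7: { [D → T f .] }  — reduce
  I8: { [T → , D .] }  — reduce

I0 contains reduce items [D → .], [T → .] and shift items [D → . f], [T → . , D], [T → . c T] — shift-reduce conflict.
I1 contains reduce items [D → .], [T → .] and shift items [D → . f], [T → . , D], [T → . c T] — shift-reduce conflict.
I4 contains reduce item [T → .] and shift items [T → . , D], [T → . c T] — shift-reduce conflict.

Answer: Yes — I0: [D → .] vs [D → . f]; I1: [D → .] vs [D → . f]; I4: [T → .] vs [T → . , D]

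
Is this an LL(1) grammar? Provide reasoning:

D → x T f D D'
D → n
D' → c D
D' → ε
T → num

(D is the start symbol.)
No. Predict set conflict for D': { 'c' }

Relevant sets:
  FOLLOW(D') = { $, 'c' }

For D:
  PREDICT(D → x T f D D') = { 'x' }
  PREDICT(D → n) = { 'n' }
For D':
  PREDICT(D' → c D) = { 'c' }
  PREDICT(D' → ε) = { $, 'c' }
T has a single production, so nothing to check there.

Conflict found: Predict set conflict for D': { 'c' }
The grammar is NOT LL(1).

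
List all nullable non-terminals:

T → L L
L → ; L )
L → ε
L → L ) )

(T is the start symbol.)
A non-terminal is nullable if it can derive ε (the empty string): either it has an ε-production, or it has a production whose right-hand side consists entirely of nullable non-terminals.

ε-productions: L → ε
So L is immediately nullable.
T → L L: every symbol on the right is nullable, so T is nullable too.
Every non-terminal is now nullable.
Nullable = { 'L', 'T' }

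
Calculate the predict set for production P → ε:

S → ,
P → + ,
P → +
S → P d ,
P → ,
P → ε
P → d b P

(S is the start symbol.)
{ 'd' }

PREDICT(P → ε) = (FIRST(RHS) \ {ε}) ∪ (FOLLOW(P) if ε ∈ FIRST(RHS), i.e. RHS ⇒* ε)
The right-hand side is ε (FIRST(ε) = { ε }), so the predict set is FOLLOW(P) = { 'd' }
PREDICT(P → ε) = { 'd' }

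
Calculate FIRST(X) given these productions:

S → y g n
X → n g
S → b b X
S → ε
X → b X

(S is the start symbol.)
{ 'b', 'n' }

From X → n g:
  - n is a terminal: add 'n' and stop
From X → b X:
  - b is a terminal: add 'b' and stop

Collecting: FIRST(X) = { 'b', 'n' }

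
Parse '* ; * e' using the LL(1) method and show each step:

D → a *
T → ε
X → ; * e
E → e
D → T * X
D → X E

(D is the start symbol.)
LL(1) parsing maintains a stack (initially the start symbol over $) and the input. At each step: if the stack top is a terminal, match it against the current input token; if it is a non-terminal N, replace it with the RHS of M[N, lookahead] (the unique production whose predict set contains the lookahead).

Stack is shown with the top on the left.

Stack    Input      Action
--------------------------
D $      * ; * e $  output D → T * X
T * X $  * ; * e $  output T → ε
* X $    * ; * e $  match '*'
X $      ; * e $    output X → ; * e
; * e $  ; * e $    match ';'
* e $    * e $      match '*'
e $      e $        match 'e'
$        $          accept

The string is accepted.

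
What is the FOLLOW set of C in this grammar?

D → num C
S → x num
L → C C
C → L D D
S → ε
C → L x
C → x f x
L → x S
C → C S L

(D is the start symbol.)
To compute FOLLOW(C), find every occurrence of C on a right-hand side N → α C β: add FIRST(β) \ {ε}, and if β is empty or nullable also add FOLLOW(N). Iterate to a fixed point.

In D → num C: C is at the end, add FOLLOW(D)
In L → C C: C is followed by C, add FIRST(C) \ {ε} = { 'x' }
In L → C C: C is at the end, add FOLLOW(L)
In C → C S L: C is followed by S L, add FIRST(S L) \ {ε} = { 'x' }

The FOLLOW sets referred to above (computed the same way, to a fixed point):
  FOLLOW(D) = { $, 'num', 'x' }
  FOLLOW(L) = { $, 'num', 'x' }

Taking the union: FOLLOW(C) = { $, 'num', 'x' }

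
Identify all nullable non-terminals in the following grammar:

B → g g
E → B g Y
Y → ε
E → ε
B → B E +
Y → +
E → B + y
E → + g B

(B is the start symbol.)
{ 'E', 'Y' }

ε-productions: Y → ε, E → ε
So Y, E are immediately nullable.
No further non-terminal can be added: every production for the remaining non-terminals contains a terminal or a non-nullable non-terminal.
Nullable = { 'E', 'Y' }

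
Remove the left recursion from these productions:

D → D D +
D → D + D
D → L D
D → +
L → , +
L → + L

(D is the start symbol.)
D → L D D'
D → + D'
D' → D + D'
D' → + D D'
D' → ε
L → , +
L → + L

D is directly left-recursive. The standard transformation for
  A → A α₁ | ... | A α_m | β₁ | ... | β_n
is
  A  → β₁ A' | ... | β_n A'
  A' → α₁ A' | ... | α_m A' | ε

D → L D becomes D → L D D'
D → + becomes D → + D'
D → D D + becomes D' → D + D'
D → D + D becomes D' → + D D'
Add D' → ε

Productions for other non-terminals are unchanged:
  L → , +
  L → + L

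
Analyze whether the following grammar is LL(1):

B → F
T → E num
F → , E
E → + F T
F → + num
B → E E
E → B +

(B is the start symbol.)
No. Predict set conflict for B: { '+', ',' }

A grammar is LL(1) if for each non-terminal N with multiple productions, the predict sets of those productions are pairwise disjoint, where PREDICT(N → α) = (FIRST(α) \ {ε}) ∪ (FOLLOW(N) if α ⇒* ε).

Relevant sets:
  FIRST(F) = { '+', ',' }
  FIRST(E) = { '+', ',' }
  FIRST(B) = { '+', ',' }

For B:
  PREDICT(B → F) = { '+', ',' }
  PREDICT(B → E E) = { '+', ',' }
For F:
  PREDICT(F → ',' E) = { ',' }
  PREDICT(F → '+' num) = { '+' }
For E:
  PREDICT(E → '+' F T) = { '+' }
  PREDICT(E → B '+') = { '+', ',' }
T has a single production, so nothing to check there.

Conflict found: Predict set conflict for B: { '+', ',' }
The grammar is NOT LL(1).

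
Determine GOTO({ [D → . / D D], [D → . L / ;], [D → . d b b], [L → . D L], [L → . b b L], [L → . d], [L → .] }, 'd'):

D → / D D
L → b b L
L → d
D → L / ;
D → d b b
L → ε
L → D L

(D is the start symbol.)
GOTO(I, 'd') = CLOSURE({ [A → αX.β] : [A → α.Xβ] ∈ I, X = 'd' })

Items with dot before 'd', with the dot advanced:
  [D → . d b b] → [D → d . b b]
  [L → . d] → [L → d .]
Closure adds nothing (no advanced item has the dot before a non-terminal).

GOTO = { [D → d . b b], [L → d .] }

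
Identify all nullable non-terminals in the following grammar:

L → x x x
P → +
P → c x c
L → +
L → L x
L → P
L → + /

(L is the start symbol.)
None

A non-terminal is nullable if it can derive ε (the empty string): either it has an ε-production, or it has a production whose right-hand side consists entirely of nullable non-terminals.

There are no ε-productions, so no non-terminal can derive ε.
No non-terminals are nullable.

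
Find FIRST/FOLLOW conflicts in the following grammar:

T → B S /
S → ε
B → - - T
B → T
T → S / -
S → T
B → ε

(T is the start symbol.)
Yes. S → T with FOLLOW(S) on { '/' }; B → '-' '-' T with FOLLOW(B) on { '-' }; B → T with FOLLOW(B) on { '-', '/' }

A FIRST/FOLLOW conflict occurs when a non-terminal N has a nullable alternative N → β (β ⇒* ε) and another alternative N → α with FIRST(α) ∩ FOLLOW(N) ≠ ∅: on such a lookahead the parser cannot decide between expanding α and letting N vanish via β.

Nullable non-terminals: B, S.
FIRST sets used below: FIRST(T) = { '-', '/' }

B: nullable alternative(s) B → ε; FOLLOW(B) = { '-', '/' }
  B → - - T: FIRST \ {ε} = { '-' } — overlaps FOLLOW(B) on { '-' }: CONFLICT
  B → T: FIRST \ {ε} = { '-', '/' } — overlaps FOLLOW(B) on { '-', '/' }: CONFLICT
  B → ε: FIRST \ {ε} = { } — this is the only nullable alternative, skip

S: nullable alternative(s) S → ε; FOLLOW(S) = { '/' }
  S → ε: FIRST \ {ε} = { } — this is the only nullable alternative, skip
  S → T: FIRST \ {ε} = { '-', '/' } — overlaps FOLLOW(S) on { '/' }: CONFLICT

T has no nullable alternative, so no FIRST/FOLLOW check is needed there.

So the grammar has 3 FIRST/FOLLOW conflicts (marked CONFLICT above).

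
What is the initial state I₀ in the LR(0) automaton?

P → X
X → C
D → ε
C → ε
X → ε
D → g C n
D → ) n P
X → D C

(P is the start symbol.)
First, augment the grammar with P' → P
I₀ = CLOSURE({ [P' → . P] }):
  [P' → . P] has the dot before P: add [P → . X]
  [P → . X] has the dot before X: add [X → . C], [X → .], [X → . D C]
  [X → . C] has the dot before C: add [C → .]
  [X → . D C] has the dot before D: add [D → .], [D → . g C n], [D → . ) n P]
No further items can be added.

I₀ = { [C → .], [D → . ) n P], [D → . g C n], [D → .], [P → . X], [P' → . P], [X → . C], [X → . D C], [X → .] }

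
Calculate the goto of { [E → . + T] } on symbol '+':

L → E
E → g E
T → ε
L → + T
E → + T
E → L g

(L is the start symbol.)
GOTO(I, '+') = CLOSURE({ [A → αX.β] : [A → α.Xβ] ∈ I, X = '+' })

Items with dot before '+', with the dot advanced:
  [E → . + T] → [E → + . T]
Closure of the advanced items:
  [E → + . T] has the dot before T: add [T → .]

GOTO = { [E → + . T], [T → .] }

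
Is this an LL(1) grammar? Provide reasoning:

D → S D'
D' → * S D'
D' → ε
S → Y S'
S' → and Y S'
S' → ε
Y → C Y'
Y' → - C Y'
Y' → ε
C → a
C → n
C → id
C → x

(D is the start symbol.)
Yes, the grammar is LL(1).

Relevant sets:
  FOLLOW(D') = { $ }
  FOLLOW(S') = { $, '*' }
  FOLLOW(Y') = { $, '*', 'and' }

For D':
  PREDICT(D' → '*' S D') = { '*' }
  PREDICT(D' → ε) = { $ }
For S':
  PREDICT(S' → and Y S') = { 'and' }
  PREDICT(S' → ε) = { $, '*' }
For Y':
  PREDICT(Y' → '-' C Y') = { '-' }
  PREDICT(Y' → ε) = { $, '*', 'and' }
For C:
  PREDICT(C → a) = { 'a' }
  PREDICT(C → n) = { 'n' }
  PREDICT(C → id) = { 'id' }
  PREDICT(C → x) = { 'x' }
D, S, Y have a single production, so nothing to check there.

All predict sets are disjoint. The grammar IS LL(1).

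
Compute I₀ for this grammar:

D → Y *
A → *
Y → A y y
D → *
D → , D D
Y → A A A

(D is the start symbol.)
{ [A → . *], [D → . *], [D → . , D D], [D → . Y *], [D' → . D], [Y → . A A A], [Y → . A y y] }

First, augment the grammar with D' → D
I₀ = CLOSURE({ [D' → . D] }):
  [D' → . D] has the dot before D: add [D → . Y *], [D → . *], [D → . , D D]
  [D → . Y *] has the dot before Y: add [Y → . A y y], [Y → . A A A]
  [Y → . A y y] has the dot before A: add [A → . *]
No further items can be added.

I₀ = { [A → . *], [D → . *], [D → . , D D], [D → . Y *], [D' → . D], [Y → . A A A], [Y → . A y y] }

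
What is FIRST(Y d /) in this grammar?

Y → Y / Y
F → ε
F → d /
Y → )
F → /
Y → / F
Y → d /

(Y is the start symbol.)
FIRST sets of the non-terminals involved (from the grammar, by fixed-point iteration):
  FIRST(Y) = { ')', '/', 'd' }

To compute FIRST(Y d /), process the symbols left to right:
Symbol Y is a non-terminal. Add FIRST(Y) \ {ε} = { ')', '/', 'd' }
Y is not nullable (ε ∉ FIRST(Y)), so stop here.
FIRST(Y d /) = { ')', '/', 'd' }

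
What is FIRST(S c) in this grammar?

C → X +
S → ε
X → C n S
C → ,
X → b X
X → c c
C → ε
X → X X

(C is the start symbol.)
{ 'c' }

FIRST sets of the non-terminals involved (from the grammar, by fixed-point iteration):
  FIRST(S) = { ε }

To compute FIRST(S c), process the symbols left to right:
Symbol S is a non-terminal. Add FIRST(S) \ {ε} = { }
S is nullable (ε ∈ FIRST(S)), continue to the next symbol.
Symbol c is a terminal. Add 'c' and stop.
FIRST(S c) = { 'c' }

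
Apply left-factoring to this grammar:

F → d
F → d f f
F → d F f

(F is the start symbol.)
F → d F'
F' → ε
F' → f f
F' → F f

Left-factoring transforms A → αβ₁ | αβ₂ into A → αA' and A' → β₁ | β₂
(α is the longest common prefix among the alternatives). Repeat until
no nonterminal has two alternatives with a common prefix.

Round 1: F has alternatives sharing prefix 'd'. Introduce F': F → d F'
  Add: F' → ε
  Add: F' → f f
  Add: F' → F f

No remaining common prefixes — done.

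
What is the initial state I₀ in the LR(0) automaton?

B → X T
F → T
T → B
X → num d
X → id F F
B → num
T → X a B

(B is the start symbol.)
First, augment the grammar with B' → B
I₀ = CLOSURE({ [B' → . B] }):
  [B' → . B] has the dot before B: add [B → . X T], [B → . num]
  [B → . X T] has the dot before X: add [X → . num d], [X → . id F F]
No further items can be added.

I₀ = { [B → . X T], [B → . num], [B' → . B], [X → . id F F], [X → . num d] }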